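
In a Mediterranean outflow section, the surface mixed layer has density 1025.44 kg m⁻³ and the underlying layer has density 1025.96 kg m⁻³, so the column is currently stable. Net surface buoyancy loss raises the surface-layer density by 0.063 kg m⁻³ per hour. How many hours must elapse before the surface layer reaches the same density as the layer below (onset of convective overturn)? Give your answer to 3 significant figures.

8.25 hours

Density deficit of the surface layer: 1025.96 − 1025.44 = 0.52 kg m⁻³.
Required change = 0.52 / 0.063 = 8.25 hours.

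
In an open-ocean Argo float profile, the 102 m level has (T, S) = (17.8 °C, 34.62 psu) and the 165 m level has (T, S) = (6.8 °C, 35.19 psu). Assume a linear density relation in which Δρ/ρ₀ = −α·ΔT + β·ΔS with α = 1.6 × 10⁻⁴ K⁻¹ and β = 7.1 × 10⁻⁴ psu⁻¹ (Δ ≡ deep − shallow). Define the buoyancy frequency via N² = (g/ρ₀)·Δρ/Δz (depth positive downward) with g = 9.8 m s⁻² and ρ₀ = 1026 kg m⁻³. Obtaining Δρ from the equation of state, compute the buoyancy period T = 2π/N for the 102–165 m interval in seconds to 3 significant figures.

ΔT = -11.0 K, ΔS = +0.57 psu (deep − shallow).
Δρ/ρ₀ = −αΔT + βΔS = 1.76 × 10⁻³ + 4.047 × 10⁻⁴ = 2.1647 × 10⁻³, so Δρ ≈ 2.221 kg m⁻³.
N² = (g/ρ₀)·Δρ/Δz = g·(Δρ/ρ₀)/Δz = 9.8 × 2.1647 × 10⁻³ / 63 = 3.3673 × 10⁻⁴ s⁻².
N = √(3.3673 × 10⁻⁴) = 0.018350 rad s⁻¹ → T = 2π/N = 342.41 s ≈ 342 s.

342 s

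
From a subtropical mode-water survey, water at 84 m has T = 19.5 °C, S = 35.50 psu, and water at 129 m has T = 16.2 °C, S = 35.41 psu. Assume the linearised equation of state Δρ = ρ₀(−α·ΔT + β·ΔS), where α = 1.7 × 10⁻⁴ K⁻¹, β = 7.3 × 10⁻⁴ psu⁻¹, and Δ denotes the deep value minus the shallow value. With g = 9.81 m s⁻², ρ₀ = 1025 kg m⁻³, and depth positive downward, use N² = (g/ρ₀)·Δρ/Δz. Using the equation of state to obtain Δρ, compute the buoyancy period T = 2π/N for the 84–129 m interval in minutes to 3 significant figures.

ΔT = -3.3 K, ΔS = -0.09 psu (deep − shallow).
Δρ/ρ₀ = −αΔT + βΔS = 5.61 × 10⁻⁴ − 6.57 × 10⁻⁵ = 4.953 × 10⁻⁴, so Δρ ≈ 0.5077 kg m⁻³.
N² = (g/ρ₀)·Δρ/Δz = g·(Δρ/ρ₀)/Δz = 9.81 × 4.953 × 10⁻⁴ / 45 = 1.0798 × 10⁻⁴ s⁻².
N = √(1.0798 × 10⁻⁴) = 0.010391 rad s⁻¹ → T = 2π/N = 604.68 s = 10.078 min ≈ 10.1 min.

10.1 min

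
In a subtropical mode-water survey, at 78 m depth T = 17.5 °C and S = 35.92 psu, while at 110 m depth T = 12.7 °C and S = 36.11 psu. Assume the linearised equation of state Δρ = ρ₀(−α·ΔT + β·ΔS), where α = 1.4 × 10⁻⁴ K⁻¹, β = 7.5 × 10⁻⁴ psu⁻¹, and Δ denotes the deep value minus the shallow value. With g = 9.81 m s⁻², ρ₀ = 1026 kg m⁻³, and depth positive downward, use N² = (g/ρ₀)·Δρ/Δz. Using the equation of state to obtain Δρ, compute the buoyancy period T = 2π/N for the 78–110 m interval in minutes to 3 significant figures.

6.63 min

ΔT = -4.8 K, ΔS = +0.19 psu (deep − shallow).
Δρ/ρ₀ = −αΔT + βΔS = 6.72 × 10⁻⁴ + 1.425 × 10⁻⁴ = 8.145 × 10⁻⁴, so Δρ ≈ 0.8357 kg m⁻³.
N² = (g/ρ₀)·Δρ/Δz = g·(Δρ/ρ₀)/Δz = 9.81 × 8.145 × 10⁻⁴ / 32 = 2.4970 × 10⁻⁴ s⁻².
N = √(2.4970 × 10⁻⁴) = 0.015802 rad s⁻¹ → T = 2π/N = 397.62 s = 6.6270 min ≈ 6.63 min.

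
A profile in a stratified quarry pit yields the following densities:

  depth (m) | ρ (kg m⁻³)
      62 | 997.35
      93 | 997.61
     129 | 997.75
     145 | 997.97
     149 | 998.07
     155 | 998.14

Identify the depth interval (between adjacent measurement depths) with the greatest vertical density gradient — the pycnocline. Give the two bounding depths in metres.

Compute the density gradient over each adjacent pair:
  62–93 m: Δρ/Δz = 0.26/31 = 8.4 × 10⁻³ kg m⁻⁴
  93–129 m: Δρ/Δz = 0.14/36 = 3.9 × 10⁻³ kg m⁻⁴
  129–145 m: Δρ/Δz = 0.22/16 = 0.014 kg m⁻⁴
  145–149 m: Δρ/Δz = 0.10/4 = 0.025 kg m⁻⁴
  149–155 m: Δρ/Δz = 0.07/6 = 0.012 kg m⁻⁴
The largest gradient is in the 145–149 m interval — the pycnocline.

145–149 m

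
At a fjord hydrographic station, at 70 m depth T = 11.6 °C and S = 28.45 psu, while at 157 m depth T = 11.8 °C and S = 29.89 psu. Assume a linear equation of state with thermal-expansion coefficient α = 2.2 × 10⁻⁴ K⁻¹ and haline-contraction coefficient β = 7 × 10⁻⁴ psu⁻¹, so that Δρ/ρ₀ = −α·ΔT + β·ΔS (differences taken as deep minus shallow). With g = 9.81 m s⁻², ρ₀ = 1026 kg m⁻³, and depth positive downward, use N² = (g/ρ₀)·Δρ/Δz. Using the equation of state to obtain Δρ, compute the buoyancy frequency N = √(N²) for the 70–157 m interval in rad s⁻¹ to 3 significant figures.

0.0104 rad s⁻¹

ΔT = +0.2 K, ΔS = +1.44 psu (deep − shallow).
Δρ/ρ₀ = −αΔT + βΔS = -4.40 × 10⁻⁵ + 1.008 × 10⁻³ = 9.64 × 10⁻⁴, so Δρ ≈ 0.9891 kg m⁻³.
N² = (g/ρ₀)·Δρ/Δz = g·(Δρ/ρ₀)/Δz = 9.81 × 9.64 × 10⁻⁴ / 87 = 1.0870 × 10⁻⁴ s⁻².
N = √(1.0870 × 10⁻⁴) = 0.010426 rad s⁻¹ ≈ 0.0104 rad s⁻¹.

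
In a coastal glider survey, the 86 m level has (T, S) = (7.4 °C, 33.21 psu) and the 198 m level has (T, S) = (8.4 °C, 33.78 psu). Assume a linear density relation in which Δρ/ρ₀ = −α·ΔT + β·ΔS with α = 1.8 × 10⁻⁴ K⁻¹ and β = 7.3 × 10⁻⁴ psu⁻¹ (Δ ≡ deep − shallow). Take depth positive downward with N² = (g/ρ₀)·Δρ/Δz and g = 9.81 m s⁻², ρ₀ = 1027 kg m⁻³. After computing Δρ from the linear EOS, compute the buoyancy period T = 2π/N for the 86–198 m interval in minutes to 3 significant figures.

23.0 min

ΔT = +1.0 K, ΔS = +0.57 psu (deep − shallow).
Δρ/ρ₀ = −αΔT + βΔS = -1.80 × 10⁻⁴ + 4.161 × 10⁻⁴ = 2.361 × 10⁻⁴, so Δρ ≈ 0.2425 kg m⁻³.
N² = (g/ρ₀)·Δρ/Δz = g·(Δρ/ρ₀)/Δz = 9.81 × 2.361 × 10⁻⁴ / 112 = 2.0680 × 10⁻⁵ s⁻².
N = √(2.0680 × 10⁻⁵) = 4.5475 × 10⁻³ rad s⁻¹ → T = 2π/N = 1.3817 × 10³ s = 23.028 min ≈ 23.0 min.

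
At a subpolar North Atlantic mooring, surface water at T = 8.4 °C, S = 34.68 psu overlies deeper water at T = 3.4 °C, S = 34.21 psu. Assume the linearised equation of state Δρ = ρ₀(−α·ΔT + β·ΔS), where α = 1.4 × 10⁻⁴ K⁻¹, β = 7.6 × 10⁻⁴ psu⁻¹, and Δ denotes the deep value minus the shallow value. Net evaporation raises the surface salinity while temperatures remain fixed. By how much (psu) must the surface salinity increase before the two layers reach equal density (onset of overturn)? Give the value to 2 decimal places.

Neutral buoyancy requires −α(T_deep − T_surf) + β(S_deep − S_surf′) = 0.
S_surf′ = S_deep − (α/β)·ΔT = 34.21 − (1.4 × 10⁻⁴/7.6 × 10⁻⁴)·(-5.0) = 35.1311 psu.
Increase required: 35.1311 − 34.68 = 0.4511 psu.

0.45 psu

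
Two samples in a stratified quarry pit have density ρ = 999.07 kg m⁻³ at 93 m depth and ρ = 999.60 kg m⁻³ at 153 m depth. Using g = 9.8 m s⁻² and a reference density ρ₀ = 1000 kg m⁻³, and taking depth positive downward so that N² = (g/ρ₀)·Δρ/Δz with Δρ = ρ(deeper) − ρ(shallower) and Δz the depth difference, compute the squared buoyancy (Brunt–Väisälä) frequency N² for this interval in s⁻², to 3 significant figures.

8.66 × 10⁻⁵ s⁻²

Δρ = 999.60 − 999.07 = 0.53 kg m⁻³ over Δz = 153 − 93 = 60 m.
N² = (9.8/1000) × (0.53/60) = 8.6567 × 10⁻⁵ s⁻² ≈ 8.66 × 10⁻⁵ s⁻².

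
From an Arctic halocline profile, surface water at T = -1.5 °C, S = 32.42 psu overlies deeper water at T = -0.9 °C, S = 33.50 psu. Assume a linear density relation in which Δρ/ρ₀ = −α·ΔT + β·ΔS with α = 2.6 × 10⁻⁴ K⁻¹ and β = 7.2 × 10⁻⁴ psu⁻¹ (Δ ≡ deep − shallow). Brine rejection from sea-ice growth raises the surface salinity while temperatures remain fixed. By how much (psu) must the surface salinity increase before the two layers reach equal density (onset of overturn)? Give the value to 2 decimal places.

0.86 psu

Neutral buoyancy requires −α(T_deep − T_surf) + β(S_deep − S_surf′) = 0.
S_surf′ = S_deep − (α/β)·ΔT = 33.50 − (2.6 × 10⁻⁴/7.2 × 10⁻⁴)·(+0.6) = 33.2833 psu.
Increase required: 33.2833 − 32.42 = 0.8633 psu.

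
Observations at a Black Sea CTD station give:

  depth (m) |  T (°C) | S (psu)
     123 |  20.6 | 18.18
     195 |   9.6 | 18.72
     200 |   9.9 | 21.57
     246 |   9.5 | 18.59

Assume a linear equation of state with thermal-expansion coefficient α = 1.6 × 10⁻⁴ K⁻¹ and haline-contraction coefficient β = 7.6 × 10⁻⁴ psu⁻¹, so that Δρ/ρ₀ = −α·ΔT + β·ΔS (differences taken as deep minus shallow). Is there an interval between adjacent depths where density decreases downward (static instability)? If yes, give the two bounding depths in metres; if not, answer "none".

Evaluate Δρ/ρ₀ = −αΔT + βΔS across each adjacent pair:
  123–195 m: −αΔT+βΔS = −(1.6 × 10⁻⁴)(-11.0)+(7.6 × 10⁻⁴)(+0.54) = 2.2 × 10⁻³ → stable
  195–200 m: −αΔT+βΔS = −(1.6 × 10⁻⁴)(+0.3)+(7.6 × 10⁻⁴)(+2.85) = 2.1 × 10⁻³ → stable
  200–246 m: −αΔT+βΔS = −(1.6 × 10⁻⁴)(-0.4)+(7.6 × 10⁻⁴)(-2.98) = -2.2 × 10⁻³ → UNSTABLE
The 200–246 m interval has Δρ < 0: lighter water underlies denser water.

200–246 m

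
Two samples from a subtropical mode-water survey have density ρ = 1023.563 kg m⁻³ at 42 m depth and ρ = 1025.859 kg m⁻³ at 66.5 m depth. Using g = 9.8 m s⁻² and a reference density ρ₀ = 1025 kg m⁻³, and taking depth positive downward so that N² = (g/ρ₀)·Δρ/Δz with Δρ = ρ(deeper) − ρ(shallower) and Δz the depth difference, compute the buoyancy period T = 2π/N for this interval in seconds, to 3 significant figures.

Δρ = 1025.859 − 1023.563 = 2.296 kg m⁻³ over Δz = 66.5 − 42 = 24.5 m.
N² = (9.8/1025) × (2.296/24.5) = 8.9600 × 10⁻⁴ s⁻².
N = √(8.9600 × 10⁻⁴) = 0.029933 rad s⁻¹, so T = 2π/N = 209.91 s ≈ 210 s.

210 s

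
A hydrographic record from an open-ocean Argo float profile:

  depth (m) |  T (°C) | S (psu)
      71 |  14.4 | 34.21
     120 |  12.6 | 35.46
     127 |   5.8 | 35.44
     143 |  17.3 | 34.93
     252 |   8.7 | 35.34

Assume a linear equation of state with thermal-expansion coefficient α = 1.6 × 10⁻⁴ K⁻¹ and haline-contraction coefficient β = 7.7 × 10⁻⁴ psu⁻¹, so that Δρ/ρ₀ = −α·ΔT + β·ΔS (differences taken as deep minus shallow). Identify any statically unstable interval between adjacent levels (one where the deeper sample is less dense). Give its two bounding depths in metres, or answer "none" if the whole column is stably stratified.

Evaluate Δρ/ρ₀ = −αΔT + βΔS across each adjacent pair:
  71–120 m: −αΔT+βΔS = −(1.6 × 10⁻⁴)(-1.8)+(7.7 × 10⁻⁴)(+1.25) = 1.3 × 10⁻³ → stable
  120–127 m: −αΔT+βΔS = −(1.6 × 10⁻⁴)(-6.8)+(7.7 × 10⁻⁴)(-0.02) = 1.1 × 10⁻³ → stable
  127–143 m: −αΔT+βΔS = −(1.6 × 10⁻⁴)(+11.5)+(7.7 × 10⁻⁴)(-0.51) = -2.2 × 10⁻³ → UNSTABLE
  143–252 m: −αΔT+βΔS = −(1.6 × 10⁻⁴)(-8.6)+(7.7 × 10⁻⁴)(+0.41) = 1.7 × 10⁻³ → stable
The 127–143 m interval has Δρ < 0: lighter water underlies denser water.

127–143 m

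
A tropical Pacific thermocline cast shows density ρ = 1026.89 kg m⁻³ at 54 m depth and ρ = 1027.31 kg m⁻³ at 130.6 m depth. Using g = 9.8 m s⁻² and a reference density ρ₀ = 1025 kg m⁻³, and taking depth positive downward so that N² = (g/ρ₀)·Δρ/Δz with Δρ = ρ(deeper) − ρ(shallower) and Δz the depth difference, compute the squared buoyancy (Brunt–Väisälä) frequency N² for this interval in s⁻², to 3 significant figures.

Δρ = 1027.31 − 1026.89 = 0.42 kg m⁻³ over Δz = 130.6 − 54 = 76.6 m.
N² = (9.8/1025) × (0.42/76.6) = 5.2423 × 10⁻⁵ s⁻² ≈ 5.24 × 10⁻⁵ s⁻².

5.24 × 10⁻⁵ s⁻²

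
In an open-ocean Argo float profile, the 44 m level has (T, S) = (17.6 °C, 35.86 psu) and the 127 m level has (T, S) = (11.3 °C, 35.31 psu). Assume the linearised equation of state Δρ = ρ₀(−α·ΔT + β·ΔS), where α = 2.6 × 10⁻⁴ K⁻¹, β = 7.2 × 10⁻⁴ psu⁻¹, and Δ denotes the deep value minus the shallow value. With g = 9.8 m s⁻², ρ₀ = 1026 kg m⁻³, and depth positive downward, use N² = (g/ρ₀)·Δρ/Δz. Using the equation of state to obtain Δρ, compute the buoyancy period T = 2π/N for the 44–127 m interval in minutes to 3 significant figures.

ΔT = -6.3 K, ΔS = -0.55 psu (deep − shallow).
Δρ/ρ₀ = −αΔT + βΔS = 1.638 × 10⁻³ − 3.96 × 10⁻⁴ = 1.242 × 10⁻³, so Δρ ≈ 1.274 kg m⁻³.
N² = (g/ρ₀)·Δρ/Δz = g·(Δρ/ρ₀)/Δz = 9.8 × 1.242 × 10⁻³ / 83 = 1.4665 × 10⁻⁴ s⁻².
N = √(1.4665 × 10⁻⁴) = 0.012110 rad s⁻¹ → T = 2π/N = 518.84 s = 8.6473 min ≈ 8.65 min.

8.65 min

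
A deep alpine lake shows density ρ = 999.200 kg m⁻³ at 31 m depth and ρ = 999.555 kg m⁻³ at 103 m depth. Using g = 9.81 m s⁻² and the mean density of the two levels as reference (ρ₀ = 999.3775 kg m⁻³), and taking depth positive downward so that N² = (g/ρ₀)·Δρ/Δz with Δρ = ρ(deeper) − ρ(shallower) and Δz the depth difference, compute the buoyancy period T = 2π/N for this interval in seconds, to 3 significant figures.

903 s

Δρ = 999.555 − 999.200 = 0.355 kg m⁻³ over Δz = 103 − 31 = 72 m.
N² = (9.81/999.3775) × (0.355/72) = 4.8399 × 10⁻⁵ s⁻².
N = √(4.8399 × 10⁻⁵) = 6.9569 × 10⁻³ rad s⁻¹, so T = 2π/N = 903.16 s ≈ 903 s.
Since Δρ > 0 the layer is stably stratified.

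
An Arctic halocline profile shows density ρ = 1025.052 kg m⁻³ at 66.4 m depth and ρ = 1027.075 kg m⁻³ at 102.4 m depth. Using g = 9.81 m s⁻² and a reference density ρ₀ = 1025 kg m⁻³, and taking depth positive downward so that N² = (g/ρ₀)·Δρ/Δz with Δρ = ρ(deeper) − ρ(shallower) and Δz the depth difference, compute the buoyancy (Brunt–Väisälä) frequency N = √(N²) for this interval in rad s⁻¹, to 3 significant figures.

0.0232 rad s⁻¹

Δρ = 1027.075 − 1025.052 = 2.023 kg m⁻³ over Δz = 102.4 − 66.4 = 36 m.
N² = (9.81/1025) × (2.023/36) = 5.3782 × 10⁻⁴ s⁻².
N = √(5.3782 × 10⁻⁴) = 0.023191 rad s⁻¹ ≈ 0.0232 rad s⁻¹.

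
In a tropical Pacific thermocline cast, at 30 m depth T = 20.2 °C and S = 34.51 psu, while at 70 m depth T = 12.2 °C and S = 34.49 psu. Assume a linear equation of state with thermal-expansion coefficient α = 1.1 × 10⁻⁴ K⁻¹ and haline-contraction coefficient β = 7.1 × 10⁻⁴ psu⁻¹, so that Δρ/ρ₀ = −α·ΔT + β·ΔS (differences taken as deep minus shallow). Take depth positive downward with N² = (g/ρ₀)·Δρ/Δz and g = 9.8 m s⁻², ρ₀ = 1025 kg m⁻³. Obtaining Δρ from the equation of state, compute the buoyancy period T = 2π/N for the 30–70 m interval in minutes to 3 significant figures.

ΔT = -8.0 K, ΔS = -0.02 psu (deep − shallow).
Δρ/ρ₀ = −αΔT + βΔS = 8.80 × 10⁻⁴ − 1.42 × 10⁻⁵ = 8.658 × 10⁻⁴, so Δρ ≈ 0.8874 kg m⁻³.
N² = (g/ρ₀)·Δρ/Δz = g·(Δρ/ρ₀)/Δz = 9.8 × 8.658 × 10⁻⁴ / 40 = 2.1212 × 10⁻⁴ s⁻².
N = √(2.1212 × 10⁻⁴) = 0.014564 rad s⁻¹ → T = 2π/N = 431.42 s = 7.1903 min ≈ 7.19 min.

7.19 min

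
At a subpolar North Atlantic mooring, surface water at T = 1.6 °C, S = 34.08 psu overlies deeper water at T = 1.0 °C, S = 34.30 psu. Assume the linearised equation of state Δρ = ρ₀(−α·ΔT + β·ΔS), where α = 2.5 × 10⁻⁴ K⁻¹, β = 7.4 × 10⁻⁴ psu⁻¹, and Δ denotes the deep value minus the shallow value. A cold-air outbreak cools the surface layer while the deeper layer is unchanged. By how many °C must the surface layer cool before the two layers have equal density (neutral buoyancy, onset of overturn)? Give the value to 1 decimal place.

1.3 °C

Neutral buoyancy requires Δρ = 0, i.e. −α(T_deep − T_surf′) + β(S_deep − S_surf) = 0.
T_surf′ = T_deep − (β/α)·ΔS = 1.0 − (7.4 × 10⁻⁴/2.5 × 10⁻⁴)·(+0.22) = 0.349 °C.
Cooling required: 1.6 − (0.349) = 1.251 °C.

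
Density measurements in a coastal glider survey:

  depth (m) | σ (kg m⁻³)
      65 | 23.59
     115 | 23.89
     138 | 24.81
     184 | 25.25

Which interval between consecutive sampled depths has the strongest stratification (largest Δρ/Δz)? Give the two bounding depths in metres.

115–138 m

Compute the density gradient over each adjacent pair:
  65–115 m: Δρ/Δz = 0.30/50 = 6.0 × 10⁻³ kg m⁻⁴
  115–138 m: Δρ/Δz = 0.92/23 = 0.040 kg m⁻⁴
  138–184 m: Δρ/Δz = 0.44/46 = 9.6 × 10⁻³ kg m⁻⁴
The largest gradient is in the 115–138 m interval — the pycnocline.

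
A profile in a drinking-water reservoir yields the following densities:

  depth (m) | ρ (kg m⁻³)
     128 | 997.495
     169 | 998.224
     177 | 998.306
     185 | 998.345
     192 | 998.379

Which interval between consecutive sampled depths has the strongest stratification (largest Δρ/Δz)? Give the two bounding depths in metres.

Compute the density gradient over each adjacent pair:
  128–169 m: Δρ/Δz = 0.729/41 = 0.018 kg m⁻⁴
  169–177 m: Δρ/Δz = 0.082/8 = 0.010 kg m⁻⁴
  177–185 m: Δρ/Δz = 0.039/8 = 4.9 × 10⁻³ kg m⁻⁴
  185–192 m: Δρ/Δz = 0.034/7 = 4.9 × 10⁻³ kg m⁻⁴
The largest gradient is in the 128–169 m interval — the pycnocline.

128–169 m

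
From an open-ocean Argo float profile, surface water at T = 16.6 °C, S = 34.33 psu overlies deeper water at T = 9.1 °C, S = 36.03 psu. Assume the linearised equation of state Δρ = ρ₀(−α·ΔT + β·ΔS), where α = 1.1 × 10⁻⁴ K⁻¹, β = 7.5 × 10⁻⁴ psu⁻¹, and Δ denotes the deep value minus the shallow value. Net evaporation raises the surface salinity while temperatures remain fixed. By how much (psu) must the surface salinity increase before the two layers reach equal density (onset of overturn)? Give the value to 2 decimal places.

2.80 psu

Neutral buoyancy requires −α(T_deep − T_surf) + β(S_deep − S_surf′) = 0.
S_surf′ = S_deep − (α/β)·ΔT = 36.03 − (1.1 × 10⁻⁴/7.5 × 10⁻⁴)·(-7.5) = 37.1300 psu.
Increase required: 37.1300 − 34.33 = 2.8000 psu.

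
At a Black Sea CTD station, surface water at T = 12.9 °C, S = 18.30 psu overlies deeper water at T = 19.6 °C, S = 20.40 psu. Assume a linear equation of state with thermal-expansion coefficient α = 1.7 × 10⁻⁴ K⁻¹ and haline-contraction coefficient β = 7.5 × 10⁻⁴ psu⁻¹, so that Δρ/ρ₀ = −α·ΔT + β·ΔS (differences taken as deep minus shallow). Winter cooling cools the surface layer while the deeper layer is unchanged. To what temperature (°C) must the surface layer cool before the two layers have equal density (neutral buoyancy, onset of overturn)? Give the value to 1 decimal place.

10.3 °C

Neutral buoyancy requires Δρ = 0, i.e. −α(T_deep − T_surf′) + β(S_deep − S_surf) = 0.
T_surf′ = T_deep − (β/α)·ΔS = 19.6 − (7.5 × 10⁻⁴/1.7 × 10⁻⁴)·(+2.10) = 10.335 °C.
Cooling required: 12.9 − (10.335) = 2.565 °C.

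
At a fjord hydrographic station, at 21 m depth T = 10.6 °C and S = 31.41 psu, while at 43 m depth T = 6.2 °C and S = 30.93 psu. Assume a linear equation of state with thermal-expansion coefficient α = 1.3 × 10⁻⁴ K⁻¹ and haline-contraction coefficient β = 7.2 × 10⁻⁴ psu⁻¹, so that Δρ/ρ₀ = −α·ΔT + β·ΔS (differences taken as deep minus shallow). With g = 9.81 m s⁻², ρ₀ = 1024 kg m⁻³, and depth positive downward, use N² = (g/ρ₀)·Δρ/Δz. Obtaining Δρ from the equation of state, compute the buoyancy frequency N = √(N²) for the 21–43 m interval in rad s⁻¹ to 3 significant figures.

0.0100 rad s⁻¹

ΔT = -4.4 K, ΔS = -0.48 psu (deep − shallow).
Δρ/ρ₀ = −αΔT + βΔS = 5.72 × 10⁻⁴ − 3.456 × 10⁻⁴ = 2.264 × 10⁻⁴, so Δρ ≈ 0.2318 kg m⁻³.
N² = (g/ρ₀)·Δρ/Δz = g·(Δρ/ρ₀)/Δz = 9.81 × 2.264 × 10⁻⁴ / 22 = 1.0095 × 10⁻⁴ s⁻².
N = √(1.0095 × 10⁻⁴) = 0.010047 rad s⁻¹ ≈ 0.0100 rad s⁻¹.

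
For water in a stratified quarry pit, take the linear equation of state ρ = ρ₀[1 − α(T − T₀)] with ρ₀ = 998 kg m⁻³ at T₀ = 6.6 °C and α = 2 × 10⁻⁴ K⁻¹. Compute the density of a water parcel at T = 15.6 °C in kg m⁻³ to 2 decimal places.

T − T₀ = +9.0 K.
Bracket = 1 − α·(+9.0) = 1 + (-1.80 × 10⁻³) = 0.9982000.
ρ = 998 × 0.9982000 = 996.20 kg m⁻³.

996.20 kg m⁻³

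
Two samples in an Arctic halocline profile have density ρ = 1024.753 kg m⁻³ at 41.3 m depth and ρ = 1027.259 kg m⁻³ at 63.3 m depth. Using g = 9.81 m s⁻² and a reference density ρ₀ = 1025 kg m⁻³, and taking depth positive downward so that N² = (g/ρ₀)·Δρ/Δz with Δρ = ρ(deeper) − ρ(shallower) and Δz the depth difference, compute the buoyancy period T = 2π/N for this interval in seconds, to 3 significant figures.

Δρ = 1027.259 − 1024.753 = 2.506 kg m⁻³ over Δz = 63.3 − 41.3 = 22 m.
N² = (9.81/1025) × (2.506/22) = 1.0902 × 10⁻³ s⁻².
N = √(1.0902 × 10⁻³) = 0.033018 rad s⁻¹, so T = 2π/N = 190.30 s ≈ 190 s.

190 s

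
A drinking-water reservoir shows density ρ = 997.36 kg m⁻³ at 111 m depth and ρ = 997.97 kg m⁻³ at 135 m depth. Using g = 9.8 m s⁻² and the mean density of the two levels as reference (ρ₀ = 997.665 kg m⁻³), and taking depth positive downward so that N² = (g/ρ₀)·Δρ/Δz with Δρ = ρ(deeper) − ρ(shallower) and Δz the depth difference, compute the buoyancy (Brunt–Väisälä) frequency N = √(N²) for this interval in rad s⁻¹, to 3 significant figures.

Δρ = 997.97 − 997.36 = 0.61 kg m⁻³ over Δz = 135 − 111 = 24 m.
N² = (9.8/997.665) × (0.61/24) = 2.4967 × 10⁻⁴ s⁻².
N = √(2.4967 × 10⁻⁴) = 0.015801 rad s⁻¹ ≈ 0.0158 rad s⁻¹.

0.0158 rad s⁻¹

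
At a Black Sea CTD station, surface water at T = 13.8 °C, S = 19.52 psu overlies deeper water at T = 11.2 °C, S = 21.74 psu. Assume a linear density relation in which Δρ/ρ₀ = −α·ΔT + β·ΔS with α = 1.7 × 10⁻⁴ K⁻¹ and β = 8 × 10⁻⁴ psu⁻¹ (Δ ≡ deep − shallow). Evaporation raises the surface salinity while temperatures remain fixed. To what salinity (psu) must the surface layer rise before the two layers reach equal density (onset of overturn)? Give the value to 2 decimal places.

Neutral buoyancy requires −α(T_deep − T_surf) + β(S_deep − S_surf′) = 0.
S_surf′ = S_deep − (α/β)·ΔT = 21.74 − (1.7 × 10⁻⁴/8 × 10⁻⁴)·(-2.6) = 22.2925 psu.
Increase required: 22.2925 − 19.52 = 2.7725 psu.

22.29 psu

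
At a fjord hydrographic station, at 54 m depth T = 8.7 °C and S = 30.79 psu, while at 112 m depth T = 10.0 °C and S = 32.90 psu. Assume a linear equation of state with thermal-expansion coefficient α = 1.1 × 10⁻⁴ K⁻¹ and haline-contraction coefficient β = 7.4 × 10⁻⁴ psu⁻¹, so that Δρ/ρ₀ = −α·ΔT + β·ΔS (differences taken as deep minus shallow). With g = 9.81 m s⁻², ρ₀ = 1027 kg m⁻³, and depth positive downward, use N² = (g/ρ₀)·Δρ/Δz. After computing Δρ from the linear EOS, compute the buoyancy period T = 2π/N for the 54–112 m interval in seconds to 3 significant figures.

ΔT = +1.3 K, ΔS = +2.11 psu (deep − shallow).
Δρ/ρ₀ = −αΔT + βΔS = -1.43 × 10⁻⁴ + 1.5614 × 10⁻³ = 1.4184 × 10⁻³, so Δρ ≈ 1.457 kg m⁻³.
N² = (g/ρ₀)·Δρ/Δz = g·(Δρ/ρ₀)/Δz = 9.81 × 1.4184 × 10⁻³ / 58 = 2.3991 × 10⁻⁴ s⁻².
N = √(2.3991 × 10⁻⁴) = 0.015489 rad s⁻¹ → T = 2π/N = 405.65 s ≈ 406 s.

406 s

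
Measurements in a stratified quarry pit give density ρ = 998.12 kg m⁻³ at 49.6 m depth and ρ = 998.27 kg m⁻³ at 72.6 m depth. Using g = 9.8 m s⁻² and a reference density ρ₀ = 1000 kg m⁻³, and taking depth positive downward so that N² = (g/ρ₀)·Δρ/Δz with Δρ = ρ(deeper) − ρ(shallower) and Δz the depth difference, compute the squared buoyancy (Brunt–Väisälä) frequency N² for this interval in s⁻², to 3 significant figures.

Δρ = 998.27 − 998.12 = 0.15 kg m⁻³ over Δz = 72.6 − 49.6 = 23 m.
N² = (9.8/1000) × (0.15/23) = 6.3913 × 10⁻⁵ s⁻² ≈ 6.39 × 10⁻⁵ s⁻².
N² > 0, so the interval is statically stable.

6.39 × 10⁻⁵ s⁻²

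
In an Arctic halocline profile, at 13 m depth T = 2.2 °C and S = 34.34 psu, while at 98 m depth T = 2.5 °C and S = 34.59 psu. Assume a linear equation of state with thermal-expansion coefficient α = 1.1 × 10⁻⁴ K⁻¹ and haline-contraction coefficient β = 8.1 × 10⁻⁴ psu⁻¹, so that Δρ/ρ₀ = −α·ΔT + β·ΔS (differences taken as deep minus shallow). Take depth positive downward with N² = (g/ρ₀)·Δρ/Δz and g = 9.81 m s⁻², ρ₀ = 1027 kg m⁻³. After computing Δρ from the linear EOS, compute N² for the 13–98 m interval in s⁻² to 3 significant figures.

ΔT = +0.3 K, ΔS = +0.25 psu (deep − shallow).
Δρ/ρ₀ = −αΔT + βΔS = -3.30 × 10⁻⁵ + 2.025 × 10⁻⁴ = 1.695 × 10⁻⁴, so Δρ ≈ 0.1741 kg m⁻³.
N² = (g/ρ₀)·Δρ/Δz = g·(Δρ/ρ₀)/Δz = 9.81 × 1.695 × 10⁻⁴ / 85 = 1.9562 × 10⁻⁵ s⁻² ≈ 1.96 × 10⁻⁵ s⁻².

1.96 × 10⁻⁵ s⁻²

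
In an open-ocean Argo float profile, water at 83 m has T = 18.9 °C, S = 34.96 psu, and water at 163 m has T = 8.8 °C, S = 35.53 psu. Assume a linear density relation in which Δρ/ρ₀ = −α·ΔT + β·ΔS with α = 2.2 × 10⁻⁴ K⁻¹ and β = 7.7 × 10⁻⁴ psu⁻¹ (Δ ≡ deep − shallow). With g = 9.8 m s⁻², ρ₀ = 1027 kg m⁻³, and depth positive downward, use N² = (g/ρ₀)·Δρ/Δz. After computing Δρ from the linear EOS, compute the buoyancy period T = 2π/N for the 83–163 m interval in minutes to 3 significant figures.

5.80 min

ΔT = -10.1 K, ΔS = +0.57 psu (deep − shallow).
Δρ/ρ₀ = −αΔT + βΔS = 2.222 × 10⁻³ + 4.389 × 10⁻⁴ = 2.6609 × 10⁻³, so Δρ ≈ 2.733 kg m⁻³.
N² = (g/ρ₀)·Δρ/Δz = g·(Δρ/ρ₀)/Δz = 9.8 × 2.6609 × 10⁻³ / 80 = 3.2596 × 10⁻⁴ s⁻².
N = √(3.2596 × 10⁻⁴) = 0.018054 rad s⁻¹ → T = 2π/N = 348.02 s = 5.8003 min ≈ 5.80 min.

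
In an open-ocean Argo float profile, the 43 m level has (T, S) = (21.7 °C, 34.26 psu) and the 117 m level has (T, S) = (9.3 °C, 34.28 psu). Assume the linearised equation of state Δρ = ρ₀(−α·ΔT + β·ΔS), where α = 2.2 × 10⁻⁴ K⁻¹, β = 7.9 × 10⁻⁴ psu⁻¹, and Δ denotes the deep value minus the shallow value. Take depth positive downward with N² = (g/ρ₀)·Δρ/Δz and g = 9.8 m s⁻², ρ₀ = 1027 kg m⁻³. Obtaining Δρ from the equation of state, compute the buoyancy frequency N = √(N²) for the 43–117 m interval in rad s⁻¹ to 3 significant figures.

ΔT = -12.4 K, ΔS = +0.02 psu (deep − shallow).
Δρ/ρ₀ = −αΔT + βΔS = 2.728 × 10⁻³ + 1.58 × 10⁻⁵ = 2.7438 × 10⁻³, so Δρ ≈ 2.818 kg m⁻³.
N² = (g/ρ₀)·Δρ/Δz = g·(Δρ/ρ₀)/Δz = 9.8 × 2.7438 × 10⁻³ / 74 = 3.6337 × 10⁻⁴ s⁻².
N = √(3.6337 × 10⁻⁴) = 0.019062 rad s⁻¹ ≈ 0.0191 rad s⁻¹.

0.0191 rad s⁻¹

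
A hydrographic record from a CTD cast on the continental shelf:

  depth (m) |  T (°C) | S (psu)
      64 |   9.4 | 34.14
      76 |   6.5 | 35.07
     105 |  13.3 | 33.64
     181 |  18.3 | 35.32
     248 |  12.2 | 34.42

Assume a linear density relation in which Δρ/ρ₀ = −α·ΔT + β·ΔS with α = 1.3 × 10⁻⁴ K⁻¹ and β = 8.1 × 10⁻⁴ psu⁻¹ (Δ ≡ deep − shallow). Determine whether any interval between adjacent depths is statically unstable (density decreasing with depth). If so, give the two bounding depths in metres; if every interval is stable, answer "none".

76–105 m

Evaluate Δρ/ρ₀ = −αΔT + βΔS across each adjacent pair:
  64–76 m: −αΔT+βΔS = −(1.3 × 10⁻⁴)(-2.9)+(8.1 × 10⁻⁴)(+0.93) = 1.1 × 10⁻³ → stable
  76–105 m: −αΔT+βΔS = −(1.3 × 10⁻⁴)(+6.8)+(8.1 × 10⁻⁴)(-1.43) = -2.0 × 10⁻³ → UNSTABLE
  105–181 m: −αΔT+βΔS = −(1.3 × 10⁻⁴)(+5.0)+(8.1 × 10⁻⁴)(+1.68) = 7.1 × 10⁻⁴ → stable
  181–248 m: −αΔT+βΔS = −(1.3 × 10⁻⁴)(-6.1)+(8.1 × 10⁻⁴)(-0.90) = 6.4 × 10⁻⁵ → stable
The 76–105 m interval has Δρ < 0: lighter water underlies denser water.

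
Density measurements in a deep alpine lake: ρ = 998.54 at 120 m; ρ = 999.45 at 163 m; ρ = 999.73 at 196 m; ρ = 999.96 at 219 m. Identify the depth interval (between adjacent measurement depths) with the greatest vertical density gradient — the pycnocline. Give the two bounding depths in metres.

120–163 m

Compute the density gradient over each adjacent pair:
  120–163 m: Δρ/Δz = 0.91/43 = 0.021 kg m⁻⁴
  163–196 m: Δρ/Δz = 0.28/33 = 8.5 × 10⁻³ kg m⁻⁴
  196–219 m: Δρ/Δz = 0.23/23 = 0.010 kg m⁻⁴
The largest gradient is in the 120–163 m interval — the pycnocline.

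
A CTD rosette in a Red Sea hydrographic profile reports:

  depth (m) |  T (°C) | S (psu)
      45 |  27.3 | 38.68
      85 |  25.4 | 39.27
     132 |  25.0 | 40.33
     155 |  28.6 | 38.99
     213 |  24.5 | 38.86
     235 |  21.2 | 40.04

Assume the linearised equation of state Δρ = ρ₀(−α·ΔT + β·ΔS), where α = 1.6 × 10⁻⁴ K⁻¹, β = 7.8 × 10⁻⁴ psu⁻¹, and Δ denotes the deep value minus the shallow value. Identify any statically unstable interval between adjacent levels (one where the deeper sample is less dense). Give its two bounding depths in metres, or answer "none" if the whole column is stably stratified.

132–155 m

Evaluate Δρ/ρ₀ = −αΔT + βΔS across each adjacent pair:
  45–85 m: −αΔT+βΔS = −(1.6 × 10⁻⁴)(-1.9)+(7.8 × 10⁻⁴)(+0.59) = 7.6 × 10⁻⁴ → stable
  85–132 m: −αΔT+βΔS = −(1.6 × 10⁻⁴)(-0.4)+(7.8 × 10⁻⁴)(+1.06) = 8.9 × 10⁻⁴ → stable
  132–155 m: −αΔT+βΔS = −(1.6 × 10⁻⁴)(+3.6)+(7.8 × 10⁻⁴)(-1.34) = -1.6 × 10⁻³ → UNSTABLE
  155–213 m: −αΔT+βΔS = −(1.6 × 10⁻⁴)(-4.1)+(7.8 × 10⁻⁴)(-0.13) = 5.5 × 10⁻⁴ → stable
  213–235 m: −αΔT+βΔS = −(1.6 × 10⁻⁴)(-3.3)+(7.8 × 10⁻⁴)(+1.18) = 1.4 × 10⁻³ → stable
The 132–155 m interval has Δρ < 0: lighter water underlies denser water.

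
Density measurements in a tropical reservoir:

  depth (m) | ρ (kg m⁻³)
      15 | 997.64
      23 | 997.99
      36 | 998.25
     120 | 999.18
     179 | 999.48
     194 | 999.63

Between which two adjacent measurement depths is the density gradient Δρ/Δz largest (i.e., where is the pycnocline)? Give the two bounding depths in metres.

15–23 m

Compute the density gradient over each adjacent pair:
  15–23 m: Δρ/Δz = 0.35/8 = 0.044 kg m⁻⁴
  23–36 m: Δρ/Δz = 0.26/13 = 0.020 kg m⁻⁴
  36–120 m: Δρ/Δz = 0.93/84 = 0.011 kg m⁻⁴
  120–179 m: Δρ/Δz = 0.30/59 = 5.1 × 10⁻³ kg m⁻⁴
  179–194 m: Δρ/Δz = 0.15/15 = 0.010 kg m⁻⁴
The largest gradient is in the 15–23 m interval — the pycnocline.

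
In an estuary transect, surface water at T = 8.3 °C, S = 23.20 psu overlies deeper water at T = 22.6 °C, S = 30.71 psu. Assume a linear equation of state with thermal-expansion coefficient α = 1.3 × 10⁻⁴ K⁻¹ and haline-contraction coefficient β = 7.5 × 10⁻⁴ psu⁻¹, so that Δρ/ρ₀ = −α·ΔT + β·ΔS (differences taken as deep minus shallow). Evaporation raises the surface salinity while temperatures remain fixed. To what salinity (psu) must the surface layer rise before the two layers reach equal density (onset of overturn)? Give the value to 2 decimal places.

Neutral buoyancy requires −α(T_deep − T_surf) + β(S_deep − S_surf′) = 0.
S_surf′ = S_deep − (α/β)·ΔT = 30.71 − (1.3 × 10⁻⁴/7.5 × 10⁻⁴)·(+14.3) = 28.2313 psu.
Increase required: 28.2313 − 23.20 = 5.0313 psu.

28.23 psu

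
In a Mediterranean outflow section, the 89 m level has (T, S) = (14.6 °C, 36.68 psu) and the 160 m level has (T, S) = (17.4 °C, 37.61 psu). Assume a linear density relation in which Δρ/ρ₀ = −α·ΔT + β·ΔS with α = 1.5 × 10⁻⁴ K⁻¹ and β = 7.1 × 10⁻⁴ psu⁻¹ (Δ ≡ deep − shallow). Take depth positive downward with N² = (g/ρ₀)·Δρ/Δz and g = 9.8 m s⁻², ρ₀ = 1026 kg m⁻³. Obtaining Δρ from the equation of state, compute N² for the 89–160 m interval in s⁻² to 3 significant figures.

ΔT = +2.8 K, ΔS = +0.93 psu (deep − shallow).
Δρ/ρ₀ = −αΔT + βΔS = -4.20 × 10⁻⁴ + 6.603 × 10⁻⁴ = 2.403 × 10⁻⁴, so Δρ ≈ 0.2465 kg m⁻³.
N² = (g/ρ₀)·Δρ/Δz = g·(Δρ/ρ₀)/Δz = 9.8 × 2.403 × 10⁻⁴ / 71 = 3.3168 × 10⁻⁵ s⁻² ≈ 3.32 × 10⁻⁵ s⁻².

3.32 × 10⁻⁵ s⁻²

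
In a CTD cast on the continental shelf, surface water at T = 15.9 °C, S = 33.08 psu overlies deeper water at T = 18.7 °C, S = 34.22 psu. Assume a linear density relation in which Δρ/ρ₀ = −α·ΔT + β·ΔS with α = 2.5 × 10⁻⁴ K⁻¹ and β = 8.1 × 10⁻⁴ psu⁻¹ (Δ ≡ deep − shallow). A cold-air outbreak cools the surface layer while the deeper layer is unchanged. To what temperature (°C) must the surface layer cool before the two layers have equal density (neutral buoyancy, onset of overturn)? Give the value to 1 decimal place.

15.0 °C

Neutral buoyancy requires Δρ = 0, i.e. −α(T_deep − T_surf′) + β(S_deep − S_surf) = 0.
T_surf′ = T_deep − (β/α)·ΔS = 18.7 − (8.1 × 10⁻⁴/2.5 × 10⁻⁴)·(+1.14) = 15.006 °C.
Cooling required: 15.9 − (15.006) = 0.894 °C.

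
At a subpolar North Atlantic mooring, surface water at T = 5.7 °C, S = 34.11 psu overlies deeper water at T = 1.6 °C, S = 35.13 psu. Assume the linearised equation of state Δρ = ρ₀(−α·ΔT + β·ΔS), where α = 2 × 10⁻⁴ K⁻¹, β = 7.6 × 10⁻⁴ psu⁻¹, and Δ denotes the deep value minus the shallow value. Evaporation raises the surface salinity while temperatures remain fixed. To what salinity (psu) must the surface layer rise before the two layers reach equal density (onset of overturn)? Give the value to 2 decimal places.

Neutral buoyancy requires −α(T_deep − T_surf) + β(S_deep − S_surf′) = 0.
S_surf′ = S_deep − (α/β)·ΔT = 35.13 − (2 × 10⁻⁴/7.6 × 10⁻⁴)·(-4.1) = 36.2089 psu.
Increase required: 36.2089 − 34.11 = 2.0989 psu.

36.21 psu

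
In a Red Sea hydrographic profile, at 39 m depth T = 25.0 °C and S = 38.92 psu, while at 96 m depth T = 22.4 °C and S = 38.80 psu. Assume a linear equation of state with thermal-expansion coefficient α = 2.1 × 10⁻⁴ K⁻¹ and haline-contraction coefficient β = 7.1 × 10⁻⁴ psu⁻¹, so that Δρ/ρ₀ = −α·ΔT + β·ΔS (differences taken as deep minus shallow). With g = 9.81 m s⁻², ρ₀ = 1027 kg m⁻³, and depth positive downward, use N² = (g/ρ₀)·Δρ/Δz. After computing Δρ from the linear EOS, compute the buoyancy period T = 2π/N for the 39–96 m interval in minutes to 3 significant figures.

11.8 min

ΔT = -2.6 K, ΔS = -0.12 psu (deep − shallow).
Δρ/ρ₀ = −αΔT + βΔS = 5.46 × 10⁻⁴ − 8.52 × 10⁻⁵ = 4.608 × 10⁻⁴, so Δρ ≈ 0.4732 kg m⁻³.
N² = (g/ρ₀)·Δρ/Δz = g·(Δρ/ρ₀)/Δz = 9.81 × 4.608 × 10⁻⁴ / 57 = 7.9306 × 10⁻⁵ s⁻².
N = √(7.9306 × 10⁻⁵) = 8.9054 × 10⁻³ rad s⁻¹ → T = 2π/N = 705.55 s = 11.759 min ≈ 11.8 min.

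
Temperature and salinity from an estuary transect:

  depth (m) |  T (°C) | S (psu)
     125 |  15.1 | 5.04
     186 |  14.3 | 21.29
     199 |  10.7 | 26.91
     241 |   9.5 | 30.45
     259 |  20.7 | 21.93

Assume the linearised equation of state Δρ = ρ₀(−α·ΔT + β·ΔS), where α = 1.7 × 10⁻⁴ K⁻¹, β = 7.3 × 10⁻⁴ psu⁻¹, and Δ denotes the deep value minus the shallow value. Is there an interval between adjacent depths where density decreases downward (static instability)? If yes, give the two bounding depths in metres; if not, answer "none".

Evaluate Δρ/ρ₀ = −αΔT + βΔS across each adjacent pair:
  125–186 m: −αΔT+βΔS = −(1.7 × 10⁻⁴)(-0.8)+(7.3 × 10⁻⁴)(+16.25) = 0.012 → stable
  186–199 m: −αΔT+βΔS = −(1.7 × 10⁻⁴)(-3.6)+(7.3 × 10⁻⁴)(+5.62) = 4.7 × 10⁻³ → stable
  199–241 m: −αΔT+βΔS = −(1.7 × 10⁻⁴)(-1.2)+(7.3 × 10⁻⁴)(+3.54) = 2.8 × 10⁻³ → stable
  241–259 m: −αΔT+βΔS = −(1.7 × 10⁻⁴)(+11.2)+(7.3 × 10⁻⁴)(-8.52) = -8.1 × 10⁻³ → UNSTABLE
The 241–259 m interval has Δρ < 0: lighter water underlies denser water.

241–259 m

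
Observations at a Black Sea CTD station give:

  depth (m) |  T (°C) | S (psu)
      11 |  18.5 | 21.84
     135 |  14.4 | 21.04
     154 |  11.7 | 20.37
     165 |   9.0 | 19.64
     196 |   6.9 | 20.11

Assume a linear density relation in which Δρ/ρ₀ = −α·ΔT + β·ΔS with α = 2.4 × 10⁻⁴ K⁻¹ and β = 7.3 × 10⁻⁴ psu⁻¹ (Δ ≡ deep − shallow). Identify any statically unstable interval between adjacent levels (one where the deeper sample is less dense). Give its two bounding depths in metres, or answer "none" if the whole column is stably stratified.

none

Evaluate Δρ/ρ₀ = −αΔT + βΔS across each adjacent pair:
  11–135 m: −αΔT+βΔS = −(2.4 × 10⁻⁴)(-4.1)+(7.3 × 10⁻⁴)(-0.80) = 4.0 × 10⁻⁴ → stable
  135–154 m: −αΔT+βΔS = −(2.4 × 10⁻⁴)(-2.7)+(7.3 × 10⁻⁴)(-0.67) = 1.6 × 10⁻⁴ → stable
  154–165 m: −αΔT+βΔS = −(2.4 × 10⁻⁴)(-2.7)+(7.3 × 10⁻⁴)(-0.73) = 1.2 × 10⁻⁴ → stable
  165–196 m: −αΔT+βΔS = −(2.4 × 10⁻⁴)(-2.1)+(7.3 × 10⁻⁴)(+0.47) = 8.5 × 10⁻⁴ → stable
Every interval has Δρ > 0: the column is stably stratified throughout.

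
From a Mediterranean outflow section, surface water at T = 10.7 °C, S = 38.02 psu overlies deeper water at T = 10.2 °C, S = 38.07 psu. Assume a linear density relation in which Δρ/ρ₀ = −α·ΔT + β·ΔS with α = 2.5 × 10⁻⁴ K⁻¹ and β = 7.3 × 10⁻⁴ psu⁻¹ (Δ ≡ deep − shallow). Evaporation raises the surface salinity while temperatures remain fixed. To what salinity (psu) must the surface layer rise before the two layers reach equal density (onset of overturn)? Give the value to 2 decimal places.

Neutral buoyancy requires −α(T_deep − T_surf) + β(S_deep − S_surf′) = 0.
S_surf′ = S_deep − (α/β)·ΔT = 38.07 − (2.5 × 10⁻⁴/7.3 × 10⁻⁴)·(-0.5) = 38.2412 psu.
Increase required: 38.2412 − 38.02 = 0.2212 psu.

38.24 psu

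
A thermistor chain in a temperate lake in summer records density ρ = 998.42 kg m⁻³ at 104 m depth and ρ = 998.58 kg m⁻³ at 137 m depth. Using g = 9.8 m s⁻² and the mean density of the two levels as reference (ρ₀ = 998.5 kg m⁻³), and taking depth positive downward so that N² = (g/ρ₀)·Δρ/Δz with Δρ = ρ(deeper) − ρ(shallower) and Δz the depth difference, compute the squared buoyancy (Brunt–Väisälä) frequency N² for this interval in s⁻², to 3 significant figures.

Δρ = 998.58 − 998.42 = 0.16 kg m⁻³ over Δz = 137 − 104 = 33 m.
N² = (9.8/998.5) × (0.16/33) = 4.7587 × 10⁻⁵ s⁻² ≈ 4.76 × 10⁻⁵ s⁻².

4.76 × 10⁻⁵ s⁻²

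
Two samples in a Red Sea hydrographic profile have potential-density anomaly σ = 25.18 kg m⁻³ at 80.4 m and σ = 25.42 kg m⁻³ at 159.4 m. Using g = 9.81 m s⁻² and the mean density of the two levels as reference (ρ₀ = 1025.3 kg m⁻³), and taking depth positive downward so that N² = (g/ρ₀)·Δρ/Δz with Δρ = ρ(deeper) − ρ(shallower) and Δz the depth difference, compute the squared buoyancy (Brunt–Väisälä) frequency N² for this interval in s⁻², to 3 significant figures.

Δρ = 1025.42 − 1025.18 = 0.24 kg m⁻³ over Δz = 159.4 − 80.4 = 79 m.
N² = (9.81/1025.3) × (0.24/79) = 2.9067 × 10⁻⁵ s⁻² ≈ 2.91 × 10⁻⁵ s⁻².

2.91 × 10⁻⁵ s⁻²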